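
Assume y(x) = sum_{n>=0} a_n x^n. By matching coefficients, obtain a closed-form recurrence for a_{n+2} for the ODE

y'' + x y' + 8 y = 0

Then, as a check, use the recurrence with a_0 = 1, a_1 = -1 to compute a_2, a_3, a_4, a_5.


Substitute y = sum_n a_n x^n.
y''(x) has coefficient (n+2)(n+1) a_{n+2} at x^n;
x y'(x) has coefficient n a_n at x^n (shift);
8 y(x) has coefficient 8 a_n at x^n.
Matching x^n: (n+2)(n+1) a_{n+2} + (n + 8) a_n = 0.
Thus a_{n+2} = (-n - 8) / ((n+1)(n+2)) * a_n.

Check with a_0 = 1, a_1 = -1 (apply the recurrence for n = 0, 1, 2, 3): a_0 = 1, a_1 = -1, a_2 = -4, a_3 = 3/2, a_4 = 10/3, a_5 = -33/40.

a_(n+2) = (-n - 8) / ((n+1)(n+2)) * a_n; check: a_0 = 1, a_1 = -1, a_2 = -4, a_3 = 3/2, a_4 = 10/3, a_5 = -33/40


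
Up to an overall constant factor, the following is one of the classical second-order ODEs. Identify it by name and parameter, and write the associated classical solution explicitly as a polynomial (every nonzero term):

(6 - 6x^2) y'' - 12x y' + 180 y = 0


All three coefficients share the factor 6; dividing through by 6 gives  (1 - x^2) y'' - 2x y' + 30 y = 0.
This matches the Legendre equation (1 - x^2) y'' - 2x y' + n(n+1) y = 0 (note the -2x y' term) with n(n+1) = 30, so n = 5; the polynomial solution is P_5(x).
With y = sum_k a_k x^k, matching x^k gives (k+2)(k+1) a_{k+2} = [k(k+1) - n(n+1)] a_k = (k - 5)(k + 6) a_k. The right side vanishes at k = 5, so the series with the parity of 5 terminates at degree 5.
Standard normalization (P_n(1) = 1): leading coefficient (2n)!/(2^n (n!)^2) = 3628800/(32*14400) = 63/8, so a_5 = 63/8. Work downward with a_k = (k+1)(k+2) a_{k+2} / ((k - 5)(k + 6)):
  a_3 = (4)(5)(63/8) / ((3 - 5)(3 + 6)) = (315/2)/(-18) = -35/4
  a_1 = (2)(3)(-35/4) / ((1 - 5)(1 + 6)) = (-105/2)/(-28) = 15/8
Hence P_5(x) = 63 x^5/8 - 35 x^3/4 + 15 x/8.

P_5(x); series = 63 x^5/8 - 35 x^3/4 + 15 x/8


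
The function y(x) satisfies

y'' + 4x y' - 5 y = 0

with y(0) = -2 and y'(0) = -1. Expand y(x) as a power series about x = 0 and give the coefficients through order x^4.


Ansatz: y(x) = sum_{n>=0} a_n x^n, so y'(x) = sum_{n>=1} n a_n x^(n-1) and y''(x) = sum_{n>=2} n(n-1) a_n x^(n-2).
Substitute into P(x) y'' + Q(x) y' + R(x) y = 0 with P(x) = 1, Q(x) = 4x, R(x) = -5, and match powers of x.
Initial conditions: a_0 = -2, a_1 = -1.
Setting the coefficient of each power of x to zero and solving order by order (substituting the coefficients already found):
  x^0: 2 a_2 - 5 a_0 = 0  ->  2 a_2 = 5 a_0 = -10  ->  a_2 = -5
  x^1: 6 a_3 - a_1 = 0  ->  6 a_3 = a_1 = -1  ->  a_3 = -1/6
  x^2: 12 a_4 + 3 a_2 = 0  ->  12 a_4 = -3 a_2 = 15  ->  a_4 = 5/4
Truncated series: y(x) = -2 - x - 5 x^2 - (1/6) x^3 + (5/4) x^4 + O(x^5).

a_0 = -2; a_1 = -1; a_2 = -5; a_3 = -1/6; a_4 = 5/4


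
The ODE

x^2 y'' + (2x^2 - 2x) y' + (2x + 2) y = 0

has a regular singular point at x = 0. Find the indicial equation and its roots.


Divide by x^2 to reach normal form y'' + P_1(x) y' + P_2(x) y = 0 with P_1(x) = 2 - 2/x and P_2(x) = 2/x + 2/x^2.
x = 0 is a singular point because the y'-coefficient 2 - 2/x has a pole at x = 0 and the y-coefficient 2/x + 2/x^2 has a pole at x = 0.
It is a regular singular point because x P_1(x) = p(x) = 2x - 2 and x^2 P_2(x) = q(x) = 2x + 2 are polynomials, hence analytic at x = 0.
p(0) = -2,  q(0) = 2.
Indicial equation: r(r-1) + p(0) r + q(0) = 0, i.e. r^2 + (p(0) - 1) r + q(0) = 0, i.e. r^2 - 3 r + 2 = 0.
Discriminant: (-3)^2 - 4(2) = 1, so r = (3 ± 1)/2.
Solving: r_1 = 2, r_2 = 1.

indicial: r^2 - 3 r + 2 = 0; roots r_1 = 2, r_2 = 1


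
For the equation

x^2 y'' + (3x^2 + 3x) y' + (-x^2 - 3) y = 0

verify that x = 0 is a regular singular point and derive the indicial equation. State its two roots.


Divide by x^2 to reach normal form y'' + P_1(x) y' + P_2(x) y = 0 with P_1(x) = 3 + 3/x and P_2(x) = -1 - 3/x^2.
x = 0 is a singular point because the y'-coefficient 3 + 3/x has a pole at x = 0 and the y-coefficient -1 - 3/x^2 has a pole at x = 0.
It is a regular singular point because x P_1(x) = p(x) = 3x + 3 and x^2 P_2(x) = q(x) = -x^2 - 3 are polynomials, hence analytic at x = 0.
p(0) = 3,  q(0) = -3.
Indicial equation: r(r-1) + p(0) r + q(0) = 0, i.e. r^2 + (p(0) - 1) r + q(0) = 0, i.e. r^2 + 2 r - 3 = 0.
Discriminant: (2)^2 - 4(-3) = 16, so r = (-2 ± 4)/2.
Solving: r_1 = 1, r_2 = -3.

indicial: r^2 + 2 r - 3 = 0; roots r_1 = 1, r_2 = -3


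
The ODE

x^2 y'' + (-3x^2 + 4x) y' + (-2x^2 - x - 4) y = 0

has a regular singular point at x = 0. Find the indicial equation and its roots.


Divide by x^2 to reach normal form y'' + P_1(x) y' + P_2(x) y = 0 with P_1(x) = -3 + 4/x and P_2(x) = -2 - 1/x - 4/x^2.
x = 0 is a singular point because the y'-coefficient -3 + 4/x has a pole at x = 0 and the y-coefficient -2 - 1/x - 4/x^2 has a pole at x = 0.
It is a regular singular point because x P_1(x) = p(x) = 4 - 3x and x^2 P_2(x) = q(x) = -2x^2 - x - 4 are polynomials, hence analytic at x = 0.
p(0) = 4,  q(0) = -4.
Indicial equation: r(r-1) + p(0) r + q(0) = 0, i.e. r^2 + (p(0) - 1) r + q(0) = 0, i.e. r^2 + 3 r - 4 = 0.
Discriminant: (3)^2 - 4(-4) = 25, so r = (-3 ± 5)/2.
Solving: r_1 = 1, r_2 = -4.

indicial: r^2 + 3 r - 4 = 0; roots r_1 = 1, r_2 = -4


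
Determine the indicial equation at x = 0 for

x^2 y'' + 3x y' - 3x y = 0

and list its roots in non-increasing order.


Divide by x^2 to reach normal form y'' + P_1(x) y' + P_2(x) y = 0 with P_1(x) = 3/x and P_2(x) = -3/x.
x = 0 is a singular point because the y'-coefficient 3/x has a pole at x = 0 and the y-coefficient -3/x has a pole at x = 0.
It is a regular singular point because x P_1(x) = p(x) = 3 and x^2 P_2(x) = q(x) = -3x are polynomials, hence analytic at x = 0.
p(0) = 3,  q(0) = 0.
Indicial equation: r(r-1) + p(0) r + q(0) = 0, i.e. r^2 + (p(0) - 1) r + q(0) = 0, i.e. r^2 + 2 r = 0.
Discriminant: (2)^2 - 4(0) = 4, so r = (-2 ± 2)/2.
Solving: r_1 = 0, r_2 = -2.

indicial: r^2 + 2 r = 0; roots r_1 = 0, r_2 = -2


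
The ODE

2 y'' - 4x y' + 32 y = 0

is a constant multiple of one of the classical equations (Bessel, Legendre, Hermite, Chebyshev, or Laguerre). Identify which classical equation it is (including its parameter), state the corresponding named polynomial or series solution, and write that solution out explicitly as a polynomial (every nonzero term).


All three coefficients share the factor 2; dividing through by 2 gives  y'' - 2x y' + 16 y = 0.
This matches the Hermite equation y'' - 2x y' + 2n y = 0 with 2n = 16, so n = 8; the polynomial solution is H_8(x).
With y = sum_k a_k x^k, matching x^k gives (k+2)(k+1) a_{k+2} = 2(k - n) a_k = 2(k - 8) a_k. The right side vanishes at k = 8, so the series with the parity of 8 terminates at degree 8.
Standard normalization: leading coefficient of H_n is 2^n, so a_8 = 2^8 = 256. Work downward with a_k = (k+1)(k+2) a_{k+2} / (2(k - n)):
  a_6 = (7)(8)(256) / (2(6 - 8)) = 14336/(-4) = -3584
  a_4 = (5)(6)(-3584) / (2(4 - 8)) = -107520/(-8) = 13440
  a_2 = (3)(4)(13440) / (2(2 - 8)) = 161280/(-12) = -13440
  a_0 = (1)(2)(-13440) / (2(0 - 8)) = -26880/(-16) = 1680
Hence H_8(x) = 256 x^8 - 3584 x^6 + 13440 x^4 - 13440 x^2 + 1680.

H_8(x); series = 256 x^8 - 3584 x^6 + 13440 x^4 - 13440 x^2 + 1680


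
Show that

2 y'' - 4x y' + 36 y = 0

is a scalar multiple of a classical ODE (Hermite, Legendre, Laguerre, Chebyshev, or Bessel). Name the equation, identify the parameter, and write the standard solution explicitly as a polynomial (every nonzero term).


All three coefficients share the factor 2; dividing through by 2 gives  y'' - 2x y' + 18 y = 0.
This matches the Hermite equation y'' - 2x y' + 2n y = 0 with 2n = 18, so n = 9; the polynomial solution is H_9(x).
With y = sum_k a_k x^k, matching x^k gives (k+2)(k+1) a_{k+2} = 2(k - n) a_k = 2(k - 9) a_k. The right side vanishes at k = 9, so the series with the parity of 9 terminates at degree 9.
Standard normalization: leading coefficient of H_n is 2^n, so a_9 = 2^9 = 512. Work downward with a_k = (k+1)(k+2) a_{k+2} / (2(k - n)):
  a_7 = (8)(9)(512) / (2(7 - 9)) = 36864/(-4) = -9216
  a_5 = (6)(7)(-9216) / (2(5 - 9)) = -387072/(-8) = 48384
  a_3 = (4)(5)(48384) / (2(3 - 9)) = 967680/(-12) = -80640
  a_1 = (2)(3)(-80640) / (2(1 - 9)) = -483840/(-16) = 30240
Hence H_9(x) = 512 x^9 - 9216 x^7 + 48384 x^5 - 80640 x^3 + 30240 x.

H_9(x); series = 512 x^9 - 9216 x^7 + 48384 x^5 - 80640 x^3 + 30240 x


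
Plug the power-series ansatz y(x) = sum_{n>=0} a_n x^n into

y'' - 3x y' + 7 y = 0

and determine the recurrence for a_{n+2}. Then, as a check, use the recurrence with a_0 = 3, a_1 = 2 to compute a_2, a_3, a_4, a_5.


Substitute y = sum_n a_n x^n.
y''(x) has coefficient (n+2)(n+1) a_{n+2} at x^n;
-3 x y'(x) has coefficient -3 n a_n at x^n (shift);
7 y(x) has coefficient 7 a_n at x^n.
Matching x^n: (n+2)(n+1) a_{n+2} + (-3n + 7) a_n = 0.
Thus a_{n+2} = (3n - 7) / ((n+1)(n+2)) * a_n.

Check with a_0 = 3, a_1 = 2 (apply the recurrence for n = 0, 1, 2, 3): a_0 = 3, a_1 = 2, a_2 = -21/2, a_3 = -4/3, a_4 = 7/8, a_5 = -2/15.

a_(n+2) = (3n - 7) / ((n+1)(n+2)) * a_n; check: a_0 = 3, a_1 = 2, a_2 = -21/2, a_3 = -4/3, a_4 = 7/8, a_5 = -2/15


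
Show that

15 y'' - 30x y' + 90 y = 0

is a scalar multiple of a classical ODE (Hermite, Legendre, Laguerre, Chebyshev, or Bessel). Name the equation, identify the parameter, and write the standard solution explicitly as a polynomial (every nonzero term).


All three coefficients share the factor 15; dividing through by 15 gives  y'' - 2x y' + 6 y = 0.
This matches the Hermite equation y'' - 2x y' + 2n y = 0 with 2n = 6, so n = 3; the polynomial solution is H_3(x).
With y = sum_k a_k x^k, matching x^k gives (k+2)(k+1) a_{k+2} = 2(k - n) a_k = 2(k - 3) a_k. The right side vanishes at k = 3, so the series with the parity of 3 terminates at degree 3.
Standard normalization: leading coefficient of H_n is 2^n, so a_3 = 2^3 = 8. Work downward with a_k = (k+1)(k+2) a_{k+2} / (2(k - n)):
  a_1 = (2)(3)(8) / (2(1 - 3)) = 48/(-4) = -12
Hence H_3(x) = 8 x^3 - 12 x.

H_3(x); series = 8 x^3 - 12 x


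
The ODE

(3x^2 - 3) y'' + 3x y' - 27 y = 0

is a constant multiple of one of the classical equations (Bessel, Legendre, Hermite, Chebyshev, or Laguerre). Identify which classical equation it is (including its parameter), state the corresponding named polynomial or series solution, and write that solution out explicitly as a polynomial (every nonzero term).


All three coefficients share the factor -3; dividing through by -3 gives  (1 - x^2) y'' - x y' + 9 y = 0.
This matches the Chebyshev equation (1 - x^2) y'' - x y' + n^2 y = 0 (note the -x y' term, not -2x y') with n^2 = 9, so n = 3; the polynomial solution is T_3(x).
With y = sum_k a_k x^k, matching x^k gives (k+2)(k+1) a_{k+2} = (k^2 - n^2) a_k = (k - 3)(k + 3) a_k. The right side vanishes at k = 3, so the series with the parity of 3 terminates at degree 3.
Standard normalization: leading coefficient of T_n is 2^(n-1), so a_3 = 2^2 = 4. Work downward with a_k = (k+1)(k+2) a_{k+2} / ((k - 3)(k + 3)):
  a_1 = (2)(3)(4) / ((1 - 3)(1 + 3)) = 24/(-8) = -3
Hence T_3(x) = 4 x^3 - 3 x.

T_3(x); series = 4 x^3 - 3 x


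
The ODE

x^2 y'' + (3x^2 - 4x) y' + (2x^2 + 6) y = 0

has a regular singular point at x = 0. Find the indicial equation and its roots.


Divide by x^2 to reach normal form y'' + P_1(x) y' + P_2(x) y = 0 with P_1(x) = 3 - 4/x and P_2(x) = 2 + 6/x^2.
x = 0 is a singular point because the y'-coefficient 3 - 4/x has a pole at x = 0 and the y-coefficient 2 + 6/x^2 has a pole at x = 0.
It is a regular singular point because x P_1(x) = p(x) = 3x - 4 and x^2 P_2(x) = q(x) = 2x^2 + 6 are polynomials, hence analytic at x = 0.
p(0) = -4,  q(0) = 6.
Indicial equation: r(r-1) + p(0) r + q(0) = 0, i.e. r^2 + (p(0) - 1) r + q(0) = 0, i.e. r^2 - 5 r + 6 = 0.
Discriminant: (-5)^2 - 4(6) = 1, so r = (5 ± 1)/2.
Solving: r_1 = 3, r_2 = 2.

indicial: r^2 - 5 r + 6 = 0; roots r_1 = 3, r_2 = 2


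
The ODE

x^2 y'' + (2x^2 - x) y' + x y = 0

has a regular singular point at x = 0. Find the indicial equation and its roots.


Divide by x^2 to reach normal form y'' + P_1(x) y' + P_2(x) y = 0 with P_1(x) = 2 - 1/x and P_2(x) = 1/x.
x = 0 is a singular point because the y'-coefficient 2 - 1/x has a pole at x = 0 and the y-coefficient 1/x has a pole at x = 0.
It is a regular singular point because x P_1(x) = p(x) = 2x - 1 and x^2 P_2(x) = q(x) = x are polynomials, hence analytic at x = 0.
p(0) = -1,  q(0) = 0.
Indicial equation: r(r-1) + p(0) r + q(0) = 0, i.e. r^2 + (p(0) - 1) r + q(0) = 0, i.e. r^2 - 2 r = 0.
Discriminant: (-2)^2 - 4(0) = 4, so r = (2 ± 2)/2.
Solving: r_1 = 2, r_2 = 0.

indicial: r^2 - 2 r = 0; roots r_1 = 2, r_2 = 0


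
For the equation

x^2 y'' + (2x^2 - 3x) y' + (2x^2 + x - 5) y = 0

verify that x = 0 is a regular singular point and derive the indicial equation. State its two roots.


Divide by x^2 to reach normal form y'' + P_1(x) y' + P_2(x) y = 0 with P_1(x) = 2 - 3/x and P_2(x) = 2 + 1/x - 5/x^2.
x = 0 is a singular point because the y'-coefficient 2 - 3/x has a pole at x = 0 and the y-coefficient 2 + 1/x - 5/x^2 has a pole at x = 0.
It is a regular singular point because x P_1(x) = p(x) = 2x - 3 and x^2 P_2(x) = q(x) = 2x^2 + x - 5 are polynomials, hence analytic at x = 0.
p(0) = -3,  q(0) = -5.
Indicial equation: r(r-1) + p(0) r + q(0) = 0, i.e. r^2 + (p(0) - 1) r + q(0) = 0, i.e. r^2 - 4 r - 5 = 0.
Discriminant: (-4)^2 - 4(-5) = 36, so r = (4 ± 6)/2.
Solving: r_1 = 5, r_2 = -1.

indicial: r^2 - 4 r - 5 = 0; roots r_1 = 5, r_2 = -1


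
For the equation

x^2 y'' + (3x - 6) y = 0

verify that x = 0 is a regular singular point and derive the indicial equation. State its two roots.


Divide by x^2 to reach normal form y'' + P_1(x) y' + P_2(x) y = 0 with P_1(x) = 0 and P_2(x) = 3/x - 6/x^2.
x = 0 is a singular point because the y-coefficient 3/x - 6/x^2 has a pole at x = 0.
It is a regular singular point because x P_1(x) = p(x) = 0 and x^2 P_2(x) = q(x) = 3x - 6 are polynomials, hence analytic at x = 0.
p(0) = 0,  q(0) = -6.
Indicial equation: r(r-1) + p(0) r + q(0) = 0, i.e. r^2 + (p(0) - 1) r + q(0) = 0, i.e. r^2 - 1 r - 6 = 0.
Discriminant: (-1)^2 - 4(-6) = 25, so r = (1 ± 5)/2.
Solving: r_1 = 3, r_2 = -2.

indicial: r^2 - 1 r - 6 = 0; roots r_1 = 3, r_2 = -2


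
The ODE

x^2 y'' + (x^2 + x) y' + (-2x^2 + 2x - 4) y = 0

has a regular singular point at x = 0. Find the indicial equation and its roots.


Divide by x^2 to reach normal form y'' + P_1(x) y' + P_2(x) y = 0 with P_1(x) = 1 + 1/x and P_2(x) = -2 + 2/x - 4/x^2.
x = 0 is a singular point because the y'-coefficient 1 + 1/x has a pole at x = 0 and the y-coefficient -2 + 2/x - 4/x^2 has a pole at x = 0.
It is a regular singular point because x P_1(x) = p(x) = x + 1 and x^2 P_2(x) = q(x) = -2x^2 + 2x - 4 are polynomials, hence analytic at x = 0.
p(0) = 1,  q(0) = -4.
Indicial equation: r(r-1) + p(0) r + q(0) = 0, i.e. r^2 + (p(0) - 1) r + q(0) = 0, i.e. r^2 - 4 = 0.
Discriminant: (0)^2 - 4(-4) = 16, so r = (0 ± 4)/2.
Solving: r_1 = 2, r_2 = -2.

indicial: r^2 - 4 = 0; roots r_1 = 2, r_2 = -2


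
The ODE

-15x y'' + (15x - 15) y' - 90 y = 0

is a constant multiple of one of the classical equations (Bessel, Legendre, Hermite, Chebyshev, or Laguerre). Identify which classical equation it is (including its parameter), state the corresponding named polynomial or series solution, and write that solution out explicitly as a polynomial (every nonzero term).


All three coefficients share the factor -15; dividing through by -15 gives  x y'' + (1 - x) y' + 6 y = 0.
This matches the Laguerre equation x y'' + (1 - x) y' + n y = 0 with n = 6; the polynomial solution is L_6(x).
With y = sum_k a_k x^k, matching x^k gives (k+1)k a_{k+1} + (k+1) a_{k+1} - k a_k + n a_k = 0, i.e. (k+1)^2 a_{k+1} = (k - n) a_k = (k - 6) a_k. The right side vanishes at k = 6, so the series terminates at degree 6.
Standard normalization L_n(0) = 1 gives a_0 = 1. Work upward with a_{k+1} = (k - 6) a_k / (k+1)^2:
  a_1 = (0 - 6)(1) / 1^2 = -6/1 = -6
  a_2 = (1 - 6)(-6) / 2^2 = 30/4 = 15/2
  a_3 = (2 - 6)(15/2) / 3^2 = -30/9 = -10/3
  a_4 = (3 - 6)(-10/3) / 4^2 = 10/16 = 5/8
  a_5 = (4 - 6)(5/8) / 5^2 = (-5/4)/25 = -1/20
  a_6 = (5 - 6)(-1/20) / 6^2 = (1/20)/36 = 1/720
Hence L_6(x) = x^6/720 - x^5/20 + 5 x^4/8 - 10 x^3/3 + 15 x^2/2 - 6 x + 1.

L_6(x); series = x^6/720 - x^5/20 + 5 x^4/8 - 10 x^3/3 + 15 x^2/2 - 6 x + 1


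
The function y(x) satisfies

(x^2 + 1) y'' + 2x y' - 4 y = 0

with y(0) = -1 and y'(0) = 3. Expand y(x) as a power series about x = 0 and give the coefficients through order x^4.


Ansatz: y(x) = sum_{n>=0} a_n x^n, so y'(x) = sum_{n>=1} n a_n x^(n-1) and y''(x) = sum_{n>=2} n(n-1) a_n x^(n-2).
Substitute into P(x) y'' + Q(x) y' + R(x) y = 0 with P(x) = x^2 + 1, Q(x) = 2x, R(x) = -4, and match powers of x.
Initial conditions: a_0 = -1, a_1 = 3.
Setting the coefficient of each power of x to zero and solving order by order (substituting the coefficients already found):
  x^0: 2 a_2 - 4 a_0 = 0  ->  2 a_2 = 4 a_0 = -4  ->  a_2 = -2
  x^1: 6 a_3 - 2 a_1 = 0  ->  6 a_3 = 2 a_1 = 6  ->  a_3 = 1
  x^2: 12 a_4 + 2 a_2 = 0  ->  12 a_4 = -2 a_2 = 4  ->  a_4 = 1/3
Truncated series: y(x) = -1 + 3 x - 2 x^2 + x^3 + (1/3) x^4 + O(x^5).

a_0 = -1; a_1 = 3; a_2 = -2; a_3 = 1; a_4 = 1/3


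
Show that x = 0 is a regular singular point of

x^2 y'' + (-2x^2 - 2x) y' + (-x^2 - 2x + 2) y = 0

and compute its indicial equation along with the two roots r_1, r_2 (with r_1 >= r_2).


Divide by x^2 to reach normal form y'' + P_1(x) y' + P_2(x) y = 0 with P_1(x) = -2 - 2/x and P_2(x) = -1 - 2/x + 2/x^2.
x = 0 is a singular point because the y'-coefficient -2 - 2/x has a pole at x = 0 and the y-coefficient -1 - 2/x + 2/x^2 has a pole at x = 0.
It is a regular singular point because x P_1(x) = p(x) = -2x - 2 and x^2 P_2(x) = q(x) = -x^2 - 2x + 2 are polynomials, hence analytic at x = 0.
p(0) = -2,  q(0) = 2.
Indicial equation: r(r-1) + p(0) r + q(0) = 0, i.e. r^2 + (p(0) - 1) r + q(0) = 0, i.e. r^2 - 3 r + 2 = 0.
Discriminant: (-3)^2 - 4(2) = 1, so r = (3 ± 1)/2.
Solving: r_1 = 2, r_2 = 1.

indicial: r^2 - 3 r + 2 = 0; roots r_1 = 2, r_2 = 1


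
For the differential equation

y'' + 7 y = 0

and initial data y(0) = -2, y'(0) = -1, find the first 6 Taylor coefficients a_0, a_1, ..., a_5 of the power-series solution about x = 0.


Ansatz: y(x) = sum_{n>=0} a_n x^n, so y'(x) = sum_{n>=1} n a_n x^(n-1) and y''(x) = sum_{n>=2} n(n-1) a_n x^(n-2).
Substitute into P(x) y'' + Q(x) y' + R(x) y = 0 with P(x) = 1, Q(x) = 0, R(x) = 7, and match powers of x.
Initial conditions: a_0 = -2, a_1 = -1.
Setting the coefficient of each power of x to zero and solving order by order (substituting the coefficients already found):
  x^0: 2 a_2 + 7 a_0 = 0  ->  2 a_2 = -7 a_0 = 14  ->  a_2 = 7
  x^1: 6 a_3 + 7 a_1 = 0  ->  6 a_3 = -7 a_1 = 7  ->  a_3 = 7/6
  x^2: 12 a_4 + 7 a_2 = 0  ->  12 a_4 = -7 a_2 = -49  ->  a_4 = -49/12
  x^3: 20 a_5 + 7 a_3 = 0  ->  20 a_5 = -7 a_3 = -49/6  ->  a_5 = -49/120
Truncated series: y(x) = -2 - x + 7 x^2 + (7/6) x^3 - (49/12) x^4 - (49/120) x^5 + O(x^6).

a_0 = -2; a_1 = -1; a_2 = 7; a_3 = 7/6; a_4 = -49/12; a_5 = -49/120


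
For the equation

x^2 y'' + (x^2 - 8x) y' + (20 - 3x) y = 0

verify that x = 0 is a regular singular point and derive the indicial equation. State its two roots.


Divide by x^2 to reach normal form y'' + P_1(x) y' + P_2(x) y = 0 with P_1(x) = 1 - 8/x and P_2(x) = -3/x + 20/x^2.
x = 0 is a singular point because the y'-coefficient 1 - 8/x has a pole at x = 0 and the y-coefficient -3/x + 20/x^2 has a pole at x = 0.
It is a regular singular point because x P_1(x) = p(x) = x - 8 and x^2 P_2(x) = q(x) = 20 - 3x are polynomials, hence analytic at x = 0.
p(0) = -8,  q(0) = 20.
Indicial equation: r(r-1) + p(0) r + q(0) = 0, i.e. r^2 + (p(0) - 1) r + q(0) = 0, i.e. r^2 - 9 r + 20 = 0.
Discriminant: (-9)^2 - 4(20) = 1, so r = (9 ± 1)/2.
Solving: r_1 = 5, r_2 = 4.

indicial: r^2 - 9 r + 20 = 0; roots r_1 = 5, r_2 = 4


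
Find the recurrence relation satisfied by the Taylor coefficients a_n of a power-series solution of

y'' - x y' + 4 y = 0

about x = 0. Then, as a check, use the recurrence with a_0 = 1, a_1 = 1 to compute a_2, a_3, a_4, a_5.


Substitute y = sum_n a_n x^n.
y''(x) has coefficient (n+2)(n+1) a_{n+2} at x^n;
-x y'(x) has coefficient -n a_n at x^n (shift);
4 y(x) has coefficient 4 a_n at x^n.
Matching x^n: (n+2)(n+1) a_{n+2} + (-n + 4) a_n = 0.
Thus a_{n+2} = (n - 4) / ((n+1)(n+2)) * a_n.

Check with a_0 = 1, a_1 = 1 (apply the recurrence for n = 0, 1, 2, 3): a_0 = 1, a_1 = 1, a_2 = -2, a_3 = -1/2, a_4 = 1/3, a_5 = 1/40.

a_(n+2) = (n - 4) / ((n+1)(n+2)) * a_n; check: a_0 = 1, a_1 = 1, a_2 = -2, a_3 = -1/2, a_4 = 1/3, a_5 = 1/40


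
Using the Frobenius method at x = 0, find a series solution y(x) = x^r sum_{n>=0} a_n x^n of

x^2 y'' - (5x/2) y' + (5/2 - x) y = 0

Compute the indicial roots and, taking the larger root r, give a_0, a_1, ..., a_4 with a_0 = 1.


Write in Frobenius form y'' + (p(x)/x) y' + (q(x)/x^2) y = 0:
  p(x) = -5/2,  q(x) = 5/2 - x.
Indicial equation: r(r-1) + (-5/2) r + (5/2) = 0 -> roots r_1 = 5/2, r_2 = 1.
Take r = r_1 = 5/2. Let y(x) = x^r sum_{n>=0} a_n x^n with a_0 = 1.
Substitute y = x^r sum a_n x^n and match x^{r+n}. The recurrence is
  D(n) a_n - 1 a_{n-1} = 0,  where D(n) = (r+n)(r+n-1) + (-5/2)(r+n) + (5/2).
  a_n = 1 / D(n) * a_{n-1}.
Since the indicial polynomial factors as (r - r_1)(r - r_2), D(n) = (r_1 + n - r_1)(r_1 + n - r_2) = n(n + 3/2).
Evaluating step by step (a_0 = 1):
  n = 1: D(1) = 1(1 + 3/2) = 5/2; numerator = 1(1) = 1; a_1 = (1)/(5/2) = 2/5
  n = 2: D(2) = 2(2 + 3/2) = 7; numerator = 1(2/5) = 2/5; a_2 = (2/5)/(7) = 2/35
  n = 3: D(3) = 3(3 + 3/2) = 27/2; numerator = 1(2/35) = 2/35; a_3 = (2/35)/(27/2) = 4/945
  n = 4: D(4) = 4(4 + 3/2) = 22; numerator = 1(4/945) = 4/945; a_4 = (4/945)/(22) = 2/10395

r = 5/2; a_0 = 1; a_1 = 2/5; a_2 = 2/35; a_3 = 4/945; a_4 = 2/10395


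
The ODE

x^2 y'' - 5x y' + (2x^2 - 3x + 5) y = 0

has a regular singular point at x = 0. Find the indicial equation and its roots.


Divide by x^2 to reach normal form y'' + P_1(x) y' + P_2(x) y = 0 with P_1(x) = -5/x and P_2(x) = 2 - 3/x + 5/x^2.
x = 0 is a singular point because the y'-coefficient -5/x has a pole at x = 0 and the y-coefficient 2 - 3/x + 5/x^2 has a pole at x = 0.
It is a regular singular point because x P_1(x) = p(x) = -5 and x^2 P_2(x) = q(x) = 2x^2 - 3x + 5 are polynomials, hence analytic at x = 0.
p(0) = -5,  q(0) = 5.
Indicial equation: r(r-1) + p(0) r + q(0) = 0, i.e. r^2 + (p(0) - 1) r + q(0) = 0, i.e. r^2 - 6 r + 5 = 0.
Discriminant: (-6)^2 - 4(5) = 16, so r = (6 ± 4)/2.
Solving: r_1 = 5, r_2 = 1.

indicial: r^2 - 6 r + 5 = 0; roots r_1 = 5, r_2 = 1


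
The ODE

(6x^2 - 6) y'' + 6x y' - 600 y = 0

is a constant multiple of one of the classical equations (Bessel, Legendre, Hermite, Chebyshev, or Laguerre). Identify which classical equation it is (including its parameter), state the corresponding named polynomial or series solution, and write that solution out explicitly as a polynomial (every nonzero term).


All three coefficients share the factor -6; dividing through by -6 gives  (1 - x^2) y'' - x y' + 100 y = 0.
This matches the Chebyshev equation (1 - x^2) y'' - x y' + n^2 y = 0 (note the -x y' term, not -2x y') with n^2 = 100, so n = 10; the polynomial solution is T_10(x).
With y = sum_k a_k x^k, matching x^k gives (k+2)(k+1) a_{k+2} = (k^2 - n^2) a_k = (k - 10)(k + 10) a_k. The right side vanishes at k = 10, so the series with the parity of 10 terminates at degree 10.
Standard normalization: leading coefficient of T_n is 2^(n-1), so a_10 = 2^9 = 512. Work downward with a_k = (k+1)(k+2) a_{k+2} / ((k - 10)(k + 10)):
  a_8 = (9)(10)(512) / ((8 - 10)(8 + 10)) = 46080/(-36) = -1280
  a_6 = (7)(8)(-1280) / ((6 - 10)(6 + 10)) = -71680/(-64) = 1120
  a_4 = (5)(6)(1120) / ((4 - 10)(4 + 10)) = 33600/(-84) = -400
  a_2 = (3)(4)(-400) / ((2 - 10)(2 + 10)) = -4800/(-96) = 50
  a_0 = (1)(2)(50) / ((0 - 10)(0 + 10)) = 100/(-100) = -1
Hence T_10(x) = 512 x^10 - 1280 x^8 + 1120 x^6 - 400 x^4 + 50 x^2 - 1.

T_10(x); series = 512 x^10 - 1280 x^8 + 1120 x^6 - 400 x^4 + 50 x^2 - 1


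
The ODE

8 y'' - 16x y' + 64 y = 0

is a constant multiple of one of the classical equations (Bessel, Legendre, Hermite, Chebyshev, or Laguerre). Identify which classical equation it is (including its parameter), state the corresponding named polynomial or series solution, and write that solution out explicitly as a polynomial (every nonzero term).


All three coefficients share the factor 8; dividing through by 8 gives  y'' - 2x y' + 8 y = 0.
This matches the Hermite equation y'' - 2x y' + 2n y = 0 with 2n = 8, so n = 4; the polynomial solution is H_4(x).
With y = sum_k a_k x^k, matching x^k gives (k+2)(k+1) a_{k+2} = 2(k - n) a_k = 2(k - 4) a_k. The right side vanishes at k = 4, so the series with the parity of 4 terminates at degree 4.
Standard normalization: leading coefficient of H_n is 2^n, so a_4 = 2^4 = 16. Work downward with a_k = (k+1)(k+2) a_{k+2} / (2(k - n)):
  a_2 = (3)(4)(16) / (2(2 - 4)) = 192/(-4) = -48
  a_0 = (1)(2)(-48) / (2(0 - 4)) = -96/(-8) = 12
Hence H_4(x) = 16 x^4 - 48 x^2 + 12.

H_4(x); series = 16 x^4 - 48 x^2 + 12


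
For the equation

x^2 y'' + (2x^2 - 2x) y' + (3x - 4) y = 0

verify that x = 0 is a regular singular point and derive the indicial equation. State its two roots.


Divide by x^2 to reach normal form y'' + P_1(x) y' + P_2(x) y = 0 with P_1(x) = 2 - 2/x and P_2(x) = 3/x - 4/x^2.
x = 0 is a singular point because the y'-coefficient 2 - 2/x has a pole at x = 0 and the y-coefficient 3/x - 4/x^2 has a pole at x = 0.
It is a regular singular point because x P_1(x) = p(x) = 2x - 2 and x^2 P_2(x) = q(x) = 3x - 4 are polynomials, hence analytic at x = 0.
p(0) = -2,  q(0) = -4.
Indicial equation: r(r-1) + p(0) r + q(0) = 0, i.e. r^2 + (p(0) - 1) r + q(0) = 0, i.e. r^2 - 3 r - 4 = 0.
Discriminant: (-3)^2 - 4(-4) = 25, so r = (3 ± 5)/2.
Solving: r_1 = 4, r_2 = -1.

indicial: r^2 - 3 r - 4 = 0; roots r_1 = 4, r_2 = -1


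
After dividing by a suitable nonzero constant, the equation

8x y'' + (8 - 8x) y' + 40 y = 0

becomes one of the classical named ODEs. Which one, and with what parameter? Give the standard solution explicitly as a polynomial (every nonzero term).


All three coefficients share the factor 8; dividing through by 8 gives  x y'' + (1 - x) y' + 5 y = 0.
This matches the Laguerre equation x y'' + (1 - x) y' + n y = 0 with n = 5; the polynomial solution is L_5(x).
With y = sum_k a_k x^k, matching x^k gives (k+1)k a_{k+1} + (k+1) a_{k+1} - k a_k + n a_k = 0, i.e. (k+1)^2 a_{k+1} = (k - n) a_k = (k - 5) a_k. The right side vanishes at k = 5, so the series terminates at degree 5.
Standard normalization L_n(0) = 1 gives a_0 = 1. Work upward with a_{k+1} = (k - 5) a_k / (k+1)^2:
  a_1 = (0 - 5)(1) / 1^2 = -5/1 = -5
  a_2 = (1 - 5)(-5) / 2^2 = 20/4 = 5
  a_3 = (2 - 5)(5) / 3^2 = -15/9 = -5/3
  a_4 = (3 - 5)(-5/3) / 4^2 = (10/3)/16 = 5/24
  a_5 = (4 - 5)(5/24) / 5^2 = (-5/24)/25 = -1/120
Hence L_5(x) = -x^5/120 + 5 x^4/24 - 5 x^3/3 + 5 x^2 - 5 x + 1.

L_5(x); series = -x^5/120 + 5 x^4/24 - 5 x^3/3 + 5 x^2 - 5 x + 1


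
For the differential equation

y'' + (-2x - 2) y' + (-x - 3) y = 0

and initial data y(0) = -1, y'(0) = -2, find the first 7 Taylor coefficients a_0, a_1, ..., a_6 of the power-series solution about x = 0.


Ansatz: y(x) = sum_{n>=0} a_n x^n, so y'(x) = sum_{n>=1} n a_n x^(n-1) and y''(x) = sum_{n>=2} n(n-1) a_n x^(n-2).
Substitute into P(x) y'' + Q(x) y' + R(x) y = 0 with P(x) = 1, Q(x) = -2x - 2, R(x) = -x - 3, and match powers of x.
Initial conditions: a_0 = -1, a_1 = -2.
Setting the coefficient of each power of x to zero and solving order by order (substituting the coefficients already found):
  x^0: 2 a_2 - 2 a_1 - 3 a_0 = 0  ->  2 a_2 = 2 a_1 + 3 a_0 = -7  ->  a_2 = -7/2
  x^1: 6 a_3 - 4 a_2 - 5 a_1 - a_0 = 0  ->  6 a_3 = 4 a_2 + 5 a_1 + a_0 = -25  ->  a_3 = -25/6
  x^2: 12 a_4 - 6 a_3 - 7 a_2 - a_1 = 0  ->  12 a_4 = 6 a_3 + 7 a_2 + a_1 = -103/2  ->  a_4 = -103/24
  x^3: 20 a_5 - 8 a_4 - 9 a_3 - a_2 = 0  ->  20 a_5 = 8 a_4 + 9 a_3 + a_2 = -226/3  ->  a_5 = -113/30
  x^4: 30 a_6 - 10 a_5 - 11 a_4 - a_3 = 0  ->  30 a_6 = 10 a_5 + 11 a_4 + a_3 = -2137/24  ->  a_6 = -2137/720
Truncated series: y(x) = -1 - 2 x - (7/2) x^2 - (25/6) x^3 - (103/24) x^4 - (113/30) x^5 - (2137/720) x^6 + O(x^7).

a_0 = -1; a_1 = -2; a_2 = -7/2; a_3 = -25/6; a_4 = -103/24; a_5 = -113/30; a_6 = -2137/720


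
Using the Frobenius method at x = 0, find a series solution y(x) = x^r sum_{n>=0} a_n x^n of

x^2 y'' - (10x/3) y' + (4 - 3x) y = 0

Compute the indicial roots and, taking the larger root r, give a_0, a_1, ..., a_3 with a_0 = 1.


Write in Frobenius form y'' + (p(x)/x) y' + (q(x)/x^2) y = 0:
  p(x) = -10/3,  q(x) = 4 - 3x.
Indicial equation: r(r-1) + (-10/3) r + (4) = 0 -> roots r_1 = 3, r_2 = 4/3.
Take r = r_1 = 3. Let y(x) = x^r sum_{n>=0} a_n x^n with a_0 = 1.
Substitute y = x^r sum a_n x^n and match x^{r+n}. The recurrence is
  D(n) a_n - 3 a_{n-1} = 0,  where D(n) = (r+n)(r+n-1) + (-10/3)(r+n) + (4).
  a_n = 3 / D(n) * a_{n-1}.
Since the indicial polynomial factors as (r - r_1)(r - r_2), D(n) = (r_1 + n - r_1)(r_1 + n - r_2) = n(n + 5/3).
Evaluating step by step (a_0 = 1):
  n = 1: D(1) = 1(1 + 5/3) = 8/3; numerator = 3(1) = 3; a_1 = (3)/(8/3) = 9/8
  n = 2: D(2) = 2(2 + 5/3) = 22/3; numerator = 3(9/8) = 27/8; a_2 = (27/8)/(22/3) = 81/176
  n = 3: D(3) = 3(3 + 5/3) = 14; numerator = 3(81/176) = 243/176; a_3 = (243/176)/(14) = 243/2464

r = 3; a_0 = 1; a_1 = 9/8; a_2 = 81/176; a_3 = 243/2464


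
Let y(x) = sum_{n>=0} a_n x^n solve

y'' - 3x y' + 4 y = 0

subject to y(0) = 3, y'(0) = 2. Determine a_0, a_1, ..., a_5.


Ansatz: y(x) = sum_{n>=0} a_n x^n, so y'(x) = sum_{n>=1} n a_n x^(n-1) and y''(x) = sum_{n>=2} n(n-1) a_n x^(n-2).
Substitute into P(x) y'' + Q(x) y' + R(x) y = 0 with P(x) = 1, Q(x) = -3x, R(x) = 4, and match powers of x.
Initial conditions: a_0 = 3, a_1 = 2.
Setting the coefficient of each power of x to zero and solving order by order (substituting the coefficients already found):
  x^0: 2 a_2 + 4 a_0 = 0  ->  2 a_2 = -4 a_0 = -12  ->  a_2 = -6
  x^1: 6 a_3 + a_1 = 0  ->  6 a_3 = -a_1 = -2  ->  a_3 = -1/3
  x^2: 12 a_4 - 2 a_2 = 0  ->  12 a_4 = 2 a_2 = -12  ->  a_4 = -1
  x^3: 20 a_5 - 5 a_3 = 0  ->  20 a_5 = 5 a_3 = -5/3  ->  a_5 = -1/12
Truncated series: y(x) = 3 + 2 x - 6 x^2 - (1/3) x^3 - x^4 - (1/12) x^5 + O(x^6).

a_0 = 3; a_1 = 2; a_2 = -6; a_3 = -1/3; a_4 = -1; a_5 = -1/12


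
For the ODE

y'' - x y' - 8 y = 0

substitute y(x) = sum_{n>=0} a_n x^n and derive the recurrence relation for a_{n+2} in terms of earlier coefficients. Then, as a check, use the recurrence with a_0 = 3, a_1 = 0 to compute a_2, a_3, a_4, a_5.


Substitute y = sum_n a_n x^n.
y''(x) has coefficient (n+2)(n+1) a_{n+2} at x^n;
-x y'(x) has coefficient -n a_n at x^n (shift);
-8 y(x) has coefficient -8 a_n at x^n.
Matching x^n: (n+2)(n+1) a_{n+2} + (-n - 8) a_n = 0.
Thus a_{n+2} = (n + 8) / ((n+1)(n+2)) * a_n.

Check with a_0 = 3, a_1 = 0 (apply the recurrence for n = 0, 1, 2, 3): a_0 = 3, a_1 = 0, a_2 = 12, a_3 = 0, a_4 = 10, a_5 = 0.

a_(n+2) = (n + 8) / ((n+1)(n+2)) * a_n; check: a_0 = 3, a_1 = 0, a_2 = 12, a_3 = 0, a_4 = 10, a_5 = 0


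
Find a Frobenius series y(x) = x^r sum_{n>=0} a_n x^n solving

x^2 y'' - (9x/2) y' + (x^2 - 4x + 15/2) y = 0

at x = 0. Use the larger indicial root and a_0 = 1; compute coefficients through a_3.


Write in Frobenius form y'' + (p(x)/x) y' + (q(x)/x^2) y = 0:
  p(x) = -9/2,  q(x) = x^2 - 4x + 15/2.
Indicial equation: r(r-1) + (-9/2) r + (15/2) = 0 -> roots r_1 = 3, r_2 = 5/2.
Take r = r_1 = 3. Let y(x) = x^r sum_{n>=0} a_n x^n with a_0 = 1.
Substitute y = x^r sum a_n x^n and match x^{r+n}. The recurrence is
  D(n) a_n - 4 a_{n-1} + 1 a_{n-2} = 0,  where D(n) = (r+n)(r+n-1) + (-9/2)(r+n) + (15/2).
  a_n = [4 a_{n-1} - 1 a_{n-2}] / D(n).
Since the indicial polynomial factors as (r - r_1)(r - r_2), D(n) = (r_1 + n - r_1)(r_1 + n - r_2) = n(n + 1/2).
Evaluating step by step (a_0 = 1):
  n = 1: D(1) = 1(1 + 1/2) = 3/2; numerator = 4(1) = 4; a_1 = (4)/(3/2) = 8/3
  n = 2: D(2) = 2(2 + 1/2) = 5; numerator = 4(8/3) - 1(1) = 29/3; a_2 = (29/3)/(5) = 29/15
  n = 3: D(3) = 3(3 + 1/2) = 21/2; numerator = 4(29/15) - 1(8/3) = 76/15; a_3 = (76/15)/(21/2) = 152/315

r = 3; a_0 = 1; a_1 = 8/3; a_2 = 29/15; a_3 = 152/315


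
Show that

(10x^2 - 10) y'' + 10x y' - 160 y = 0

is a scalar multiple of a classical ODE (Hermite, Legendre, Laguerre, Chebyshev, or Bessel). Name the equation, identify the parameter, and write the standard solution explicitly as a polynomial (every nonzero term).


All three coefficients share the factor -10; dividing through by -10 gives  (1 - x^2) y'' - x y' + 16 y = 0.
This matches the Chebyshev equation (1 - x^2) y'' - x y' + n^2 y = 0 (note the -x y' term, not -2x y') with n^2 = 16, so n = 4; the polynomial solution is T_4(x).
With y = sum_k a_k x^k, matching x^k gives (k+2)(k+1) a_{k+2} = (k^2 - n^2) a_k = (k - 4)(k + 4) a_k. The right side vanishes at k = 4, so the series with the parity of 4 terminates at degree 4.
Standard normalization: leading coefficient of T_n is 2^(n-1), so a_4 = 2^3 = 8. Work downward with a_k = (k+1)(k+2) a_{k+2} / ((k - 4)(k + 4)):
  a_2 = (3)(4)(8) / ((2 - 4)(2 + 4)) = 96/(-12) = -8
  a_0 = (1)(2)(-8) / ((0 - 4)(0 + 4)) = -16/(-16) = 1
Hence T_4(x) = 8 x^4 - 8 x^2 + 1.

T_4(x); series = 8 x^4 - 8 x^2 + 1


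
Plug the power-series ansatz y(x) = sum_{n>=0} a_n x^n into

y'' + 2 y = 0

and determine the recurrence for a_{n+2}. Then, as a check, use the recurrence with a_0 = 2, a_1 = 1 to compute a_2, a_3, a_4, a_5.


Substitute y = sum_n a_n x^n into y'' + (const) y = 0.
y''(x) = sum_{n>=0} (n+2)(n+1) a_{n+2} x^n.
The ODE becomes sum_n [(n+2)(n+1) a_{n+2} + 2 a_n] x^n = 0.
Setting each coefficient to zero gives the recurrence:
  (n+2)(n+1) a_{n+2} + 2 a_n = 0,
  a_{n+2} = -2 / ((n+1)(n+2)) a_n.

Check with a_0 = 2, a_1 = 1 (apply the recurrence for n = 0, 1, 2, 3): a_0 = 2, a_1 = 1, a_2 = -2, a_3 = -1/3, a_4 = 1/3, a_5 = 1/30.

a_{n+2} = -2/((n+1)(n+2)) * a_n; check: a_0 = 2, a_1 = 1, a_2 = -2, a_3 = -1/3, a_4 = 1/3, a_5 = 1/30


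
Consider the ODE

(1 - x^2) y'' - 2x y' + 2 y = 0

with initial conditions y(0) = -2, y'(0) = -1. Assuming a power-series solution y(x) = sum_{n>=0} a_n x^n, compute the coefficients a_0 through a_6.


Ansatz: y(x) = sum_{n>=0} a_n x^n, so y'(x) = sum_{n>=1} n a_n x^(n-1) and y''(x) = sum_{n>=2} n(n-1) a_n x^(n-2).
Substitute into P(x) y'' + Q(x) y' + R(x) y = 0 with P(x) = 1 - x^2, Q(x) = -2x, R(x) = 2, and match powers of x.
Initial conditions: a_0 = -2, a_1 = -1.
Setting the coefficient of each power of x to zero and solving order by order (substituting the coefficients already found):
  x^0: 2 a_2 + 2 a_0 = 0  ->  2 a_2 = -2 a_0 = 4  ->  a_2 = 2
  x^1: 6 a_3 = 0  ->  a_3 = 0
  x^2: 12 a_4 - 4 a_2 = 0  ->  12 a_4 = 4 a_2 = 8  ->  a_4 = 2/3
  x^3: 20 a_5 - 10 a_3 = 0  ->  20 a_5 = 10 a_3 = 0  ->  a_5 = 0
  x^4: 30 a_6 - 18 a_4 = 0  ->  30 a_6 = 18 a_4 = 12  ->  a_6 = 2/5
Truncated series: y(x) = -2 - x + 2 x^2 + (2/3) x^4 + (2/5) x^6 + O(x^7).

a_0 = -2; a_1 = -1; a_2 = 2; a_3 = 0; a_4 = 2/3; a_5 = 0; a_6 = 2/5


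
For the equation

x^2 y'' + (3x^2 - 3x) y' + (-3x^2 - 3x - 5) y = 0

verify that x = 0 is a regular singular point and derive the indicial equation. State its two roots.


Divide by x^2 to reach normal form y'' + P_1(x) y' + P_2(x) y = 0 with P_1(x) = 3 - 3/x and P_2(x) = -3 - 3/x - 5/x^2.
x = 0 is a singular point because the y'-coefficient 3 - 3/x has a pole at x = 0 and the y-coefficient -3 - 3/x - 5/x^2 has a pole at x = 0.
It is a regular singular point because x P_1(x) = p(x) = 3x - 3 and x^2 P_2(x) = q(x) = -3x^2 - 3x - 5 are polynomials, hence analytic at x = 0.
p(0) = -3,  q(0) = -5.
Indicial equation: r(r-1) + p(0) r + q(0) = 0, i.e. r^2 + (p(0) - 1) r + q(0) = 0, i.e. r^2 - 4 r - 5 = 0.
Discriminant: (-4)^2 - 4(-5) = 36, so r = (4 ± 6)/2.
Solving: r_1 = 5, r_2 = -1.

indicial: r^2 - 4 r - 5 = 0; roots r_1 = 5, r_2 = -1


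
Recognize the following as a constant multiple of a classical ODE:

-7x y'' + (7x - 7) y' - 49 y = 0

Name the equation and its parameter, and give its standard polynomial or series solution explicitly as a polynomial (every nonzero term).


All three coefficients share the factor -7; dividing through by -7 gives  x y'' + (1 - x) y' + 7 y = 0.
This matches the Laguerre equation x y'' + (1 - x) y' + n y = 0 with n = 7; the polynomial solution is L_7(x).
With y = sum_k a_k x^k, matching x^k gives (k+1)k a_{k+1} + (k+1) a_{k+1} - k a_k + n a_k = 0, i.e. (k+1)^2 a_{k+1} = (k - n) a_k = (k - 7) a_k. The right side vanishes at k = 7, so the series terminates at degree 7.
Standard normalization L_n(0) = 1 gives a_0 = 1. Work upward with a_{k+1} = (k - 7) a_k / (k+1)^2:
  a_1 = (0 - 7)(1) / 1^2 = -7/1 = -7
  a_2 = (1 - 7)(-7) / 2^2 = 42/4 = 21/2
  a_3 = (2 - 7)(21/2) / 3^2 = (-105/2)/9 = -35/6
  a_4 = (3 - 7)(-35/6) / 4^2 = (70/3)/16 = 35/24
  a_5 = (4 - 7)(35/24) / 5^2 = (-35/8)/25 = -7/40
  a_6 = (5 - 7)(-7/40) / 6^2 = (7/20)/36 = 7/720
  a_7 = (6 - 7)(7/720) / 7^2 = (-7/720)/49 = -1/5040
Hence L_7(x) = -x^7/5040 + 7 x^6/720 - 7 x^5/40 + 35 x^4/24 - 35 x^3/6 + 21 x^2/2 - 7 x + 1.

L_7(x); series = -x^7/5040 + 7 x^6/720 - 7 x^5/40 + 35 x^4/24 - 35 x^3/6 + 21 x^2/2 - 7 x + 1


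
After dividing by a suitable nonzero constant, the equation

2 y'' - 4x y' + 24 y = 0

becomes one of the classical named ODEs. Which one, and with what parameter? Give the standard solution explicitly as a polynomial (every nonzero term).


All three coefficients share the factor 2; dividing through by 2 gives  y'' - 2x y' + 12 y = 0.
This matches the Hermite equation y'' - 2x y' + 2n y = 0 with 2n = 12, so n = 6; the polynomial solution is H_6(x).
With y = sum_k a_k x^k, matching x^k gives (k+2)(k+1) a_{k+2} = 2(k - n) a_k = 2(k - 6) a_k. The right side vanishes at k = 6, so the series with the parity of 6 terminates at degree 6.
Standard normalization: leading coefficient of H_n is 2^n, so a_6 = 2^6 = 64. Work downward with a_k = (k+1)(k+2) a_{k+2} / (2(k - n)):
  a_4 = (5)(6)(64) / (2(4 - 6)) = 1920/(-4) = -480
  a_2 = (3)(4)(-480) / (2(2 - 6)) = -5760/(-8) = 720
  a_0 = (1)(2)(720) / (2(0 - 6)) = 1440/(-12) = -120
Hence H_6(x) = 64 x^6 - 480 x^4 + 720 x^2 - 120.

H_6(x); series = 64 x^6 - 480 x^4 + 720 x^2 - 120


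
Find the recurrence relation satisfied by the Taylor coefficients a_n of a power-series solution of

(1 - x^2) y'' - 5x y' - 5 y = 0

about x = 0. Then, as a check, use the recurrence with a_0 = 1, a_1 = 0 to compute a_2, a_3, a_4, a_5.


Substitute y = sum_n a_n x^n.
(1 - 1 x^2) y'' contributes (n+2)(n+1) a_{n+2} - n(n-1) a_n at x^n.
-5 x y'(x) contributes -5 n a_n at x^n.
-5 y(x) contributes -5 a_n at x^n.
Matching x^n: (n+2)(n+1) a_{n+2} + (-n(n-1) - 5 n - 5) a_n = 0.
Thus a_{n+2} = (n(n-1) + 5 n + 5) / ((n+1)(n+2)) * a_n.

Check with a_0 = 1, a_1 = 0 (apply the recurrence for n = 0, 1, 2, 3): a_0 = 1, a_1 = 0, a_2 = 5/2, a_3 = 0, a_4 = 85/24, a_5 = 0.

a_(n+2) = (n(n-1) + 5 n + 5) / ((n+1)(n+2)) * a_n; check: a_0 = 1, a_1 = 0, a_2 = 5/2, a_3 = 0, a_4 = 85/24, a_5 = 0


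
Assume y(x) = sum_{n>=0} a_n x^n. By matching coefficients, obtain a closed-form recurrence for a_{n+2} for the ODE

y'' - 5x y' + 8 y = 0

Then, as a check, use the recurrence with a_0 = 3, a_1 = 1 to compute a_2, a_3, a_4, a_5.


Substitute y = sum_n a_n x^n.
y''(x) has coefficient (n+2)(n+1) a_{n+2} at x^n;
-5 x y'(x) has coefficient -5 n a_n at x^n (shift);
8 y(x) has coefficient 8 a_n at x^n.
Matching x^n: (n+2)(n+1) a_{n+2} + (-5n + 8) a_n = 0.
Thus a_{n+2} = (5n - 8) / ((n+1)(n+2)) * a_n.

Check with a_0 = 3, a_1 = 1 (apply the recurrence for n = 0, 1, 2, 3): a_0 = 3, a_1 = 1, a_2 = -12, a_3 = -1/2, a_4 = -2, a_5 = -7/40.

a_(n+2) = (5n - 8) / ((n+1)(n+2)) * a_n; check: a_0 = 3, a_1 = 1, a_2 = -12, a_3 = -1/2, a_4 = -2, a_5 = -7/40


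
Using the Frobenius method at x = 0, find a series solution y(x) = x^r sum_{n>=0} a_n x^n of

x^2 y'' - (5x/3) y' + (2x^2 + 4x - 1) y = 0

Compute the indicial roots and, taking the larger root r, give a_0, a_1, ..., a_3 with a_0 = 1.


Write in Frobenius form y'' + (p(x)/x) y' + (q(x)/x^2) y = 0:
  p(x) = -5/3,  q(x) = 2x^2 + 4x - 1.
Indicial equation: r(r-1) + (-5/3) r + (-1) = 0 -> roots r_1 = 3, r_2 = -1/3.
Take r = r_1 = 3. Let y(x) = x^r sum_{n>=0} a_n x^n with a_0 = 1.
Substitute y = x^r sum a_n x^n and match x^{r+n}. The recurrence is
  D(n) a_n + 4 a_{n-1} + 2 a_{n-2} = 0,  where D(n) = (r+n)(r+n-1) + (-5/3)(r+n) + (-1).
  a_n = [-4 a_{n-1} - 2 a_{n-2}] / D(n).
Since the indicial polynomial factors as (r - r_1)(r - r_2), D(n) = (r_1 + n - r_1)(r_1 + n - r_2) = n(n + 10/3).
Evaluating step by step (a_0 = 1):
  n = 1: D(1) = 1(1 + 10/3) = 13/3; numerator = -4(1) = -4; a_1 = (-4)/(13/3) = -12/13
  n = 2: D(2) = 2(2 + 10/3) = 32/3; numerator = -4(-12/13) - 2(1) = 22/13; a_2 = (22/13)/(32/3) = 33/208
  n = 3: D(3) = 3(3 + 10/3) = 19; numerator = -4(33/208) - 2(-12/13) = 63/52; a_3 = (63/52)/(19) = 63/988

r = 3; a_0 = 1; a_1 = -12/13; a_2 = 33/208; a_3 = 63/988
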